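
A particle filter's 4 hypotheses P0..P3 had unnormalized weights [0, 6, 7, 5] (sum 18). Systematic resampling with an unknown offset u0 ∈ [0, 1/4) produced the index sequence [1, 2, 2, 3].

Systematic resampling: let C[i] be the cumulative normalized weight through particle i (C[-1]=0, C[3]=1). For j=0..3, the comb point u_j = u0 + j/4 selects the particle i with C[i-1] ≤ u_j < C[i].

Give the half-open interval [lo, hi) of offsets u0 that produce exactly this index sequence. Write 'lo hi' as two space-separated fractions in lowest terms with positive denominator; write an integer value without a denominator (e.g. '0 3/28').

1/12 2/9

C = [0, 1/3, 13/18, 1]
j=0 picked index 1: u0 ∈ [0, 1/3)
j=1 picked index 2: u0 ∈ [1/12, 17/36)
j=2 picked index 2: u0 ∈ [-1/6, 2/9)
j=3 picked index 3: u0 ∈ [-1/36, 1/4)
intersection: [1/12, 2/9)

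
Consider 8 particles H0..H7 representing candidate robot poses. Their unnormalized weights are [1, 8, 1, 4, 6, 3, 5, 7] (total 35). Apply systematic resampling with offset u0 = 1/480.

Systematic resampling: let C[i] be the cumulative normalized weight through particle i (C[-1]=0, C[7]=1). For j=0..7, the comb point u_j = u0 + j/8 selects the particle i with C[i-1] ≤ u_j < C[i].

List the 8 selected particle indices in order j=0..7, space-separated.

C = [1/35, 9/35, 2/7, 2/5, 4/7, 23/35, 4/5, 1]
j=0: u_0=1/480 ∈ [0, 1/35) → index 0
j=1: u_1=61/480 ∈ [1/35, 9/35) → index 1
j=2: u_2=121/480 ∈ [1/35, 9/35) → index 1
j=3: u_3=181/480 ∈ [2/7, 2/5) → index 3
j=4: u_4=241/480 ∈ [2/5, 4/7) → index 4
j=5: u_5=301/480 ∈ [4/7, 23/35) → index 5
j=6: u_6=361/480 ∈ [23/35, 4/5) → index 6
j=7: u_7=421/480 ∈ [4/5, 1) → index 7

0 1 1 3 4 5 6 7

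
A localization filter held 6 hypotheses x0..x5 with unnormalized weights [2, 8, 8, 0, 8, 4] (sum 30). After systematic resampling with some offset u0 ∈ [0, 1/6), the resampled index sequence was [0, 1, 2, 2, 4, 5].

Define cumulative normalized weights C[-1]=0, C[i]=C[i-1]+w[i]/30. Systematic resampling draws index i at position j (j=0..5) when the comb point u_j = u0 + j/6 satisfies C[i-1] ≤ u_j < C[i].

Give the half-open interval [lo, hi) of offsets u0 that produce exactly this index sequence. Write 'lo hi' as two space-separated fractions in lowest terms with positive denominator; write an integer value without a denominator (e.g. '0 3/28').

1/30 1/15

C = [1/15, 1/3, 3/5, 3/5, 13/15, 1]
j=0 picked index 0: u0 ∈ [0, 1/15)
j=1 picked index 1: u0 ∈ [-1/10, 1/6)
j=2 picked index 2: u0 ∈ [0, 4/15)
j=3 picked index 2: u0 ∈ [-1/6, 1/10)
j=4 picked index 4: u0 ∈ [-1/15, 1/5)
j=5 picked index 5: u0 ∈ [1/30, 1/6)
intersection: [1/30, 1/15)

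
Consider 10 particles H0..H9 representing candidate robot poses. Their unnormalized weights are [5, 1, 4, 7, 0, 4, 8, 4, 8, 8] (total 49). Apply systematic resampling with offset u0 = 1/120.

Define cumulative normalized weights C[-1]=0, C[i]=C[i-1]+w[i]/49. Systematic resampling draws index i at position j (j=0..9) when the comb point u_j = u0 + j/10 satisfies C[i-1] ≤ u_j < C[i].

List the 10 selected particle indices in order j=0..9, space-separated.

0 1 3 3 5 6 7 8 8 9

C = [5/49, 6/49, 10/49, 17/49, 17/49, 3/7, 29/49, 33/49, 41/49, 1]
j=0: u_0=1/120 ∈ [0, 5/49) → index 0
j=1: u_1=13/120 ∈ [5/49, 6/49) → index 1
j=2: u_2=5/24 ∈ [10/49, 17/49) → index 3
j=3: u_3=37/120 ∈ [10/49, 17/49) → index 3
j=4: u_4=49/120 ∈ [17/49, 3/7) → index 5
j=5: u_5=61/120 ∈ [3/7, 29/49) → index 6
j=6: u_6=73/120 ∈ [29/49, 33/49) → index 7
j=7: u_7=17/24 ∈ [33/49, 41/49) → index 8
j=8: u_8=97/120 ∈ [33/49, 41/49) → index 8
j=9: u_9=109/120 ∈ [41/49, 1) → index 9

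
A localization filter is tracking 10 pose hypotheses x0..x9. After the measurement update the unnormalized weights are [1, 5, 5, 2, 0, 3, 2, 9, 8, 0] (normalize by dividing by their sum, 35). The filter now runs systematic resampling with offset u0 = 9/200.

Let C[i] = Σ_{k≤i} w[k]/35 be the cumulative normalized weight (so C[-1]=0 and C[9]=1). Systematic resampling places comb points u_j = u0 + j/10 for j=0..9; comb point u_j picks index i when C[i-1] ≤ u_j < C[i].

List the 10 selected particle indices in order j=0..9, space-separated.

C = [1/35, 6/35, 11/35, 13/35, 13/35, 16/35, 18/35, 27/35, 1, 1]
j=0: u_0=9/200 ∈ [1/35, 6/35) → index 1
j=1: u_1=29/200 ∈ [1/35, 6/35) → index 1
j=2: u_2=49/200 ∈ [6/35, 11/35) → index 2
j=3: u_3=69/200 ∈ [11/35, 13/35) → index 3
j=4: u_4=89/200 ∈ [13/35, 16/35) → index 5
j=5: u_5=109/200 ∈ [18/35, 27/35) → index 7
j=6: u_6=129/200 ∈ [18/35, 27/35) → index 7
j=7: u_7=149/200 ∈ [18/35, 27/35) → index 7
j=8: u_8=169/200 ∈ [27/35, 1) → index 8
j=9: u_9=189/200 ∈ [27/35, 1) → index 8

1 1 2 3 5 7 7 7 8 8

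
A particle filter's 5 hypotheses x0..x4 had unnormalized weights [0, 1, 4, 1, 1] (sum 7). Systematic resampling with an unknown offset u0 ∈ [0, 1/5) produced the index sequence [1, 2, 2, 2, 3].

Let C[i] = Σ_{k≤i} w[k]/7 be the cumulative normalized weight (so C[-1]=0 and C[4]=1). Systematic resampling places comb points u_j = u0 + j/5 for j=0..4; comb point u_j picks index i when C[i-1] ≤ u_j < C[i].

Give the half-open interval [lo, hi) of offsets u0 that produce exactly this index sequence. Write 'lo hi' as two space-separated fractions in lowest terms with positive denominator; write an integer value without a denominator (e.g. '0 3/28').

0 2/35

C = [0, 1/7, 5/7, 6/7, 1]
j=0 picked index 1: u0 ∈ [0, 1/7)
j=1 picked index 2: u0 ∈ [-2/35, 18/35)
j=2 picked index 2: u0 ∈ [-9/35, 11/35)
j=3 picked index 2: u0 ∈ [-16/35, 4/35)
j=4 picked index 3: u0 ∈ [-3/35, 2/35)
intersection: [0, 2/35)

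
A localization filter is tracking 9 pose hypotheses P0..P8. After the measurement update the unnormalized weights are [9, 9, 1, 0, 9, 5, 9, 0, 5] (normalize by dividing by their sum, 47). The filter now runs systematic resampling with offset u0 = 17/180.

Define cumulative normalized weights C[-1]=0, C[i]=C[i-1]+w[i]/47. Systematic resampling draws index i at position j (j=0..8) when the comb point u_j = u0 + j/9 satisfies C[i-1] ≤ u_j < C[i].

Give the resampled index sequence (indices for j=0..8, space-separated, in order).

C = [9/47, 18/47, 19/47, 19/47, 28/47, 33/47, 42/47, 42/47, 1]
j=0: u_0=17/180 ∈ [0, 9/47) → index 0
j=1: u_1=37/180 ∈ [9/47, 18/47) → index 1
j=2: u_2=19/60 ∈ [9/47, 18/47) → index 1
j=3: u_3=77/180 ∈ [19/47, 28/47) → index 4
j=4: u_4=97/180 ∈ [19/47, 28/47) → index 4
j=5: u_5=13/20 ∈ [28/47, 33/47) → index 5
j=6: u_6=137/180 ∈ [33/47, 42/47) → index 6
j=7: u_7=157/180 ∈ [33/47, 42/47) → index 6
j=8: u_8=59/60 ∈ [42/47, 1) → index 8

0 1 1 4 4 5 6 6 8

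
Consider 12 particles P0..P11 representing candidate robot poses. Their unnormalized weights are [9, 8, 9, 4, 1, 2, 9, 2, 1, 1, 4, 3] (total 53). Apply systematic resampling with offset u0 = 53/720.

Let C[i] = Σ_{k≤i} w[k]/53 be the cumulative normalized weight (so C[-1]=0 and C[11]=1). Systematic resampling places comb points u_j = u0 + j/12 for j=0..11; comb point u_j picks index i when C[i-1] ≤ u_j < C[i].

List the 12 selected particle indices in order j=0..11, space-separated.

0 0 1 2 2 2 4 6 6 7 10 11

C = [9/53, 17/53, 26/53, 30/53, 31/53, 33/53, 42/53, 44/53, 45/53, 46/53, 50/53, 1]
j=0: u_0=53/720 ∈ [0, 9/53) → index 0
j=1: u_1=113/720 ∈ [0, 9/53) → index 0
j=2: u_2=173/720 ∈ [9/53, 17/53) → index 1
j=3: u_3=233/720 ∈ [17/53, 26/53) → index 2
j=4: u_4=293/720 ∈ [17/53, 26/53) → index 2
j=5: u_5=353/720 ∈ [17/53, 26/53) → index 2
j=6: u_6=413/720 ∈ [30/53, 31/53) → index 4
j=7: u_7=473/720 ∈ [33/53, 42/53) → index 6
j=8: u_8=533/720 ∈ [33/53, 42/53) → index 6
j=9: u_9=593/720 ∈ [42/53, 44/53) → index 7
j=10: u_10=653/720 ∈ [46/53, 50/53) → index 10
j=11: u_11=713/720 ∈ [50/53, 1) → index 11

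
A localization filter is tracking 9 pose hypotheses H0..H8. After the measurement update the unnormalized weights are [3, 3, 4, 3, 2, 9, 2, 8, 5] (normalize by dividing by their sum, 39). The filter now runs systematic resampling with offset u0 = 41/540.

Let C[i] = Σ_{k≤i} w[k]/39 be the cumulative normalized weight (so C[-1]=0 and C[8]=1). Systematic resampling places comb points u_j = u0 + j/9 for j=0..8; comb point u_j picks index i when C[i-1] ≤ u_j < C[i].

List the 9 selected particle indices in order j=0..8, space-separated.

0 2 3 5 5 6 7 7 8

C = [1/13, 2/13, 10/39, 1/3, 5/13, 8/13, 2/3, 34/39, 1]
j=0: u_0=41/540 ∈ [0, 1/13) → index 0
j=1: u_1=101/540 ∈ [2/13, 10/39) → index 2
j=2: u_2=161/540 ∈ [10/39, 1/3) → index 3
j=3: u_3=221/540 ∈ [5/13, 8/13) → index 5
j=4: u_4=281/540 ∈ [5/13, 8/13) → index 5
j=5: u_5=341/540 ∈ [8/13, 2/3) → index 6
j=6: u_6=401/540 ∈ [2/3, 34/39) → index 7
j=7: u_7=461/540 ∈ [2/3, 34/39) → index 7
j=8: u_8=521/540 ∈ [34/39, 1) → index 8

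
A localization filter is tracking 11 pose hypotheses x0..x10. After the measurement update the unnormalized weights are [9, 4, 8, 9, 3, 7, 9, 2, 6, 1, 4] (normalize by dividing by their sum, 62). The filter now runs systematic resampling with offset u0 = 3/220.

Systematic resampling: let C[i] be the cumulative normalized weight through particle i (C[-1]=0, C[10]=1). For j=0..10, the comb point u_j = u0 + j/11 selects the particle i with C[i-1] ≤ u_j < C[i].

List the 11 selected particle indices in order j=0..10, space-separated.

0 0 1 2 3 3 5 6 6 8 9

C = [9/62, 13/62, 21/62, 15/31, 33/62, 20/31, 49/62, 51/62, 57/62, 29/31, 1]
j=0: u_0=3/220 ∈ [0, 9/62) → index 0
j=1: u_1=23/220 ∈ [0, 9/62) → index 0
j=2: u_2=43/220 ∈ [9/62, 13/62) → index 1
j=3: u_3=63/220 ∈ [13/62, 21/62) → index 2
j=4: u_4=83/220 ∈ [21/62, 15/31) → index 3
j=5: u_5=103/220 ∈ [21/62, 15/31) → index 3
j=6: u_6=123/220 ∈ [33/62, 20/31) → index 5
j=7: u_7=13/20 ∈ [20/31, 49/62) → index 6
j=8: u_8=163/220 ∈ [20/31, 49/62) → index 6
j=9: u_9=183/220 ∈ [51/62, 57/62) → index 8
j=10: u_10=203/220 ∈ [57/62, 29/31) → index 9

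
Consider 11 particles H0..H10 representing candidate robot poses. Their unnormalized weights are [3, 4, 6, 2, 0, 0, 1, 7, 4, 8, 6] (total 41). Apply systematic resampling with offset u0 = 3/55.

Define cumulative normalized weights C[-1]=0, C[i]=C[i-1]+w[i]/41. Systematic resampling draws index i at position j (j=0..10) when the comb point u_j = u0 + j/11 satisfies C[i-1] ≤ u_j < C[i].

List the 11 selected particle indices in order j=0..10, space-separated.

0 1 2 3 7 7 8 9 9 10 10

C = [3/41, 7/41, 13/41, 15/41, 15/41, 15/41, 16/41, 23/41, 27/41, 35/41, 1]
j=0: u_0=3/55 ∈ [0, 3/41) → index 0
j=1: u_1=8/55 ∈ [3/41, 7/41) → index 1
j=2: u_2=13/55 ∈ [7/41, 13/41) → index 2
j=3: u_3=18/55 ∈ [13/41, 15/41) → index 3
j=4: u_4=23/55 ∈ [16/41, 23/41) → index 7
j=5: u_5=28/55 ∈ [16/41, 23/41) → index 7
j=6: u_6=3/5 ∈ [23/41, 27/41) → index 8
j=7: u_7=38/55 ∈ [27/41, 35/41) → index 9
j=8: u_8=43/55 ∈ [27/41, 35/41) → index 9
j=9: u_9=48/55 ∈ [35/41, 1) → index 10
j=10: u_10=53/55 ∈ [35/41, 1) → index 10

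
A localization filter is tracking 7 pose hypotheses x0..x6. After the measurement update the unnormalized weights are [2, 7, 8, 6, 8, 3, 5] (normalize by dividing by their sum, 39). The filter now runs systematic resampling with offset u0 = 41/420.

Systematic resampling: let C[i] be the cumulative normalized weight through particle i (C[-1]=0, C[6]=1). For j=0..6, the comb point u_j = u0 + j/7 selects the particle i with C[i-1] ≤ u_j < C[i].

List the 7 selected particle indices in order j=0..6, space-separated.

1 2 2 3 4 5 6

C = [2/39, 3/13, 17/39, 23/39, 31/39, 34/39, 1]
j=0: u_0=41/420 ∈ [2/39, 3/13) → index 1
j=1: u_1=101/420 ∈ [3/13, 17/39) → index 2
j=2: u_2=23/60 ∈ [3/13, 17/39) → index 2
j=3: u_3=221/420 ∈ [17/39, 23/39) → index 3
j=4: u_4=281/420 ∈ [23/39, 31/39) → index 4
j=5: u_5=341/420 ∈ [31/39, 34/39) → index 5
j=6: u_6=401/420 ∈ [34/39, 1) → index 6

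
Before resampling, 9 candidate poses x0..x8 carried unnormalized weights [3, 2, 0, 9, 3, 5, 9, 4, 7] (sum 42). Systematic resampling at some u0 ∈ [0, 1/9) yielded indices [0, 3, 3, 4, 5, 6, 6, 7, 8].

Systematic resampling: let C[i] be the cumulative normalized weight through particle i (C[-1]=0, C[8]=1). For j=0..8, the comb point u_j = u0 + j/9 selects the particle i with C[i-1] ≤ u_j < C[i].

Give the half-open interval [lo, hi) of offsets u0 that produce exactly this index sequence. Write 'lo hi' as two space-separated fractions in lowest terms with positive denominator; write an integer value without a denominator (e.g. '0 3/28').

C = [1/14, 5/42, 5/42, 1/3, 17/42, 11/21, 31/42, 5/6, 1]
j=0 picked index 0: u0 ∈ [0, 1/14)
j=1 picked index 3: u0 ∈ [1/126, 2/9)
j=2 picked index 3: u0 ∈ [-13/126, 1/9)
j=3 picked index 4: u0 ∈ [0, 1/14)
j=4 picked index 5: u0 ∈ [-5/126, 5/63)
j=5 picked index 6: u0 ∈ [-2/63, 23/126)
j=6 picked index 6: u0 ∈ [-1/7, 1/14)
j=7 picked index 7: u0 ∈ [-5/126, 1/18)
j=8 picked index 8: u0 ∈ [-1/18, 1/9)
intersection: [1/126, 1/18)

1/126 1/18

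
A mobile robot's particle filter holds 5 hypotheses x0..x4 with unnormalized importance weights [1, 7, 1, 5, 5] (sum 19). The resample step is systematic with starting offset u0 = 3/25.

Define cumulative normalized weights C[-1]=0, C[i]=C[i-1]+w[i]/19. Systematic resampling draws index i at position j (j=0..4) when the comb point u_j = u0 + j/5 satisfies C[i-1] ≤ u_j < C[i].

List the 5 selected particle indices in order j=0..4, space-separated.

C = [1/19, 8/19, 9/19, 14/19, 1]
j=0: u_0=3/25 ∈ [1/19, 8/19) → index 1
j=1: u_1=8/25 ∈ [1/19, 8/19) → index 1
j=2: u_2=13/25 ∈ [9/19, 14/19) → index 3
j=3: u_3=18/25 ∈ [9/19, 14/19) → index 3
j=4: u_4=23/25 ∈ [14/19, 1) → index 4

1 1 3 3 4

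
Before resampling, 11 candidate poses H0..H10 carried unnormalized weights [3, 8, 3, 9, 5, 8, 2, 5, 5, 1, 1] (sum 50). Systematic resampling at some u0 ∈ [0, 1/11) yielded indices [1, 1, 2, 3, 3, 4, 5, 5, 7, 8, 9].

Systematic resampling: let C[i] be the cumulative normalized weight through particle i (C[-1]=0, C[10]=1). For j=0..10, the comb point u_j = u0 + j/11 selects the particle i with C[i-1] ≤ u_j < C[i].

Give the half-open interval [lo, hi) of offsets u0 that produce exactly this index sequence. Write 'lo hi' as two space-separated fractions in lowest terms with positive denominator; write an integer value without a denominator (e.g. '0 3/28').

C = [3/50, 11/50, 7/25, 23/50, 14/25, 18/25, 19/25, 43/50, 24/25, 49/50, 1]
j=0 picked index 1: u0 ∈ [3/50, 11/50)
j=1 picked index 1: u0 ∈ [-17/550, 71/550)
j=2 picked index 2: u0 ∈ [21/550, 27/275)
j=3 picked index 3: u0 ∈ [2/275, 103/550)
j=4 picked index 3: u0 ∈ [-23/275, 53/550)
j=5 picked index 4: u0 ∈ [3/550, 29/275)
j=6 picked index 5: u0 ∈ [4/275, 48/275)
j=7 picked index 5: u0 ∈ [-21/275, 23/275)
j=8 picked index 7: u0 ∈ [9/275, 73/550)
j=9 picked index 8: u0 ∈ [23/550, 39/275)
j=10 picked index 9: u0 ∈ [14/275, 39/550)
intersection: [3/50, 39/550)

3/50 39/550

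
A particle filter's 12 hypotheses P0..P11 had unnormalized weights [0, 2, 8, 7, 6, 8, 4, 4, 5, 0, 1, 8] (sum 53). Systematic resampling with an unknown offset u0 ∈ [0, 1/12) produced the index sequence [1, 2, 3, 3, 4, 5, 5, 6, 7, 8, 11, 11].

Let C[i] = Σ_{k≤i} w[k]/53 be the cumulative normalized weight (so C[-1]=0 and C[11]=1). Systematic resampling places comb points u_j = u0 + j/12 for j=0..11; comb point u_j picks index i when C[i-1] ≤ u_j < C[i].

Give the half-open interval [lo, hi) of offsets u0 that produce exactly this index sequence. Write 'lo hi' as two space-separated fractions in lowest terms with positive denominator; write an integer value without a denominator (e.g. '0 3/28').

C = [0, 2/53, 10/53, 17/53, 23/53, 31/53, 35/53, 39/53, 44/53, 44/53, 45/53, 1]
j=0 picked index 1: u0 ∈ [0, 2/53)
j=1 picked index 2: u0 ∈ [-29/636, 67/636)
j=2 picked index 3: u0 ∈ [7/318, 49/318)
j=3 picked index 3: u0 ∈ [-13/212, 15/212)
j=4 picked index 4: u0 ∈ [-2/159, 16/159)
j=5 picked index 5: u0 ∈ [11/636, 107/636)
j=6 picked index 5: u0 ∈ [-7/106, 9/106)
j=7 picked index 6: u0 ∈ [1/636, 49/636)
j=8 picked index 7: u0 ∈ [-1/159, 11/159)
j=9 picked index 8: u0 ∈ [-3/212, 17/212)
j=10 picked index 11: u0 ∈ [5/318, 1/6)
j=11 picked index 11: u0 ∈ [-43/636, 1/12)
intersection: [7/318, 2/53)

7/318 2/53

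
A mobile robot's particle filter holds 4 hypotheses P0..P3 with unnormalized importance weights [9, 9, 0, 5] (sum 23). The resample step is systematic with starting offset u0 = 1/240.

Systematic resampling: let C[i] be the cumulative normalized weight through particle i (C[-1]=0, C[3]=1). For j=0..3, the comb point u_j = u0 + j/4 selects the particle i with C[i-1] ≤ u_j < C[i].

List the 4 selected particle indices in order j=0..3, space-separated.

0 0 1 1

C = [9/23, 18/23, 18/23, 1]
j=0: u_0=1/240 ∈ [0, 9/23) → index 0
j=1: u_1=61/240 ∈ [0, 9/23) → index 0
j=2: u_2=121/240 ∈ [9/23, 18/23) → index 1
j=3: u_3=181/240 ∈ [9/23, 18/23) → index 1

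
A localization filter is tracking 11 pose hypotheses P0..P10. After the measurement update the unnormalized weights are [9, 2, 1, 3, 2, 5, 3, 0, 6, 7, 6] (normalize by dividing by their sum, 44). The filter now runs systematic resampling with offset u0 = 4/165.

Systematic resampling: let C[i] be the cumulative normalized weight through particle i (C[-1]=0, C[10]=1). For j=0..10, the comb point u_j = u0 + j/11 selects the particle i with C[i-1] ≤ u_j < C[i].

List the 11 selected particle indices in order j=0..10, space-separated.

C = [9/44, 1/4, 3/11, 15/44, 17/44, 1/2, 25/44, 25/44, 31/44, 19/22, 1]
j=0: u_0=4/165 ∈ [0, 9/44) → index 0
j=1: u_1=19/165 ∈ [0, 9/44) → index 0
j=2: u_2=34/165 ∈ [9/44, 1/4) → index 1
j=3: u_3=49/165 ∈ [3/11, 15/44) → index 3
j=4: u_4=64/165 ∈ [17/44, 1/2) → index 5
j=5: u_5=79/165 ∈ [17/44, 1/2) → index 5
j=6: u_6=94/165 ∈ [25/44, 31/44) → index 8
j=7: u_7=109/165 ∈ [25/44, 31/44) → index 8
j=8: u_8=124/165 ∈ [31/44, 19/22) → index 9
j=9: u_9=139/165 ∈ [31/44, 19/22) → index 9
j=10: u_10=14/15 ∈ [19/22, 1) → index 10

0 0 1 3 5 5 8 8 9 9 10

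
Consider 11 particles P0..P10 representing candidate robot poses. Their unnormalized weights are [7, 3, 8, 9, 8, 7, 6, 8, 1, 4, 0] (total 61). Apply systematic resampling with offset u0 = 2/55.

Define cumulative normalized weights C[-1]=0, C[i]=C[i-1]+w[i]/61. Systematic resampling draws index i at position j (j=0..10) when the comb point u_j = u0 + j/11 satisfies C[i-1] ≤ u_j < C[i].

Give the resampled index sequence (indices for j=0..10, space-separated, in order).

0 1 2 3 3 4 5 5 6 7 9

C = [7/61, 10/61, 18/61, 27/61, 35/61, 42/61, 48/61, 56/61, 57/61, 1, 1]
j=0: u_0=2/55 ∈ [0, 7/61) → index 0
j=1: u_1=7/55 ∈ [7/61, 10/61) → index 1
j=2: u_2=12/55 ∈ [10/61, 18/61) → index 2
j=3: u_3=17/55 ∈ [18/61, 27/61) → index 3
j=4: u_4=2/5 ∈ [18/61, 27/61) → index 3
j=5: u_5=27/55 ∈ [27/61, 35/61) → index 4
j=6: u_6=32/55 ∈ [35/61, 42/61) → index 5
j=7: u_7=37/55 ∈ [35/61, 42/61) → index 5
j=8: u_8=42/55 ∈ [42/61, 48/61) → index 6
j=9: u_9=47/55 ∈ [48/61, 56/61) → index 7
j=10: u_10=52/55 ∈ [57/61, 1) → index 9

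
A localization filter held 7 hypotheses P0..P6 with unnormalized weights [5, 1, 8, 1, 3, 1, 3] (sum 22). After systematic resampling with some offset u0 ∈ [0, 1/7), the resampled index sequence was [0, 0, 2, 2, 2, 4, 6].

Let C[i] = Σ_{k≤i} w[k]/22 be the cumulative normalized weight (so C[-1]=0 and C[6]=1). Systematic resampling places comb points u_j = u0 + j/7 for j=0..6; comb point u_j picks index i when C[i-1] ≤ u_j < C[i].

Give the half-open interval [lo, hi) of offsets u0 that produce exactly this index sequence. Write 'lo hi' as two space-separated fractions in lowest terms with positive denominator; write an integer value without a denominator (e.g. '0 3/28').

C = [5/22, 3/11, 7/11, 15/22, 9/11, 19/22, 1]
j=0 picked index 0: u0 ∈ [0, 5/22)
j=1 picked index 0: u0 ∈ [-1/7, 13/154)
j=2 picked index 2: u0 ∈ [-1/77, 27/77)
j=3 picked index 2: u0 ∈ [-12/77, 16/77)
j=4 picked index 2: u0 ∈ [-23/77, 5/77)
j=5 picked index 4: u0 ∈ [-5/154, 8/77)
j=6 picked index 6: u0 ∈ [1/154, 1/7)
intersection: [1/154, 5/77)

1/154 5/77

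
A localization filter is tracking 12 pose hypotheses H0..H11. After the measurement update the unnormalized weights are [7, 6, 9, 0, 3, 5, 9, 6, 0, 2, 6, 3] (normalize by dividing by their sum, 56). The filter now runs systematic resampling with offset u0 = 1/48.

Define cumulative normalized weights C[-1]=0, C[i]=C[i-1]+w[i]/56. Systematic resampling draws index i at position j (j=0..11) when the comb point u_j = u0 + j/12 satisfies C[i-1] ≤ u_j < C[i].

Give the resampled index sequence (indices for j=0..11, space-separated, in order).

C = [1/8, 13/56, 11/28, 11/28, 25/56, 15/28, 39/56, 45/56, 45/56, 47/56, 53/56, 1]
j=0: u_0=1/48 ∈ [0, 1/8) → index 0
j=1: u_1=5/48 ∈ [0, 1/8) → index 0
j=2: u_2=3/16 ∈ [1/8, 13/56) → index 1
j=3: u_3=13/48 ∈ [13/56, 11/28) → index 2
j=4: u_4=17/48 ∈ [13/56, 11/28) → index 2
j=5: u_5=7/16 ∈ [11/28, 25/56) → index 4
j=6: u_6=25/48 ∈ [25/56, 15/28) → index 5
j=7: u_7=29/48 ∈ [15/28, 39/56) → index 6
j=8: u_8=11/16 ∈ [15/28, 39/56) → index 6
j=9: u_9=37/48 ∈ [39/56, 45/56) → index 7
j=10: u_10=41/48 ∈ [47/56, 53/56) → index 10
j=11: u_11=15/16 ∈ [47/56, 53/56) → index 10

0 0 1 2 2 4 5 6 6 7 10 10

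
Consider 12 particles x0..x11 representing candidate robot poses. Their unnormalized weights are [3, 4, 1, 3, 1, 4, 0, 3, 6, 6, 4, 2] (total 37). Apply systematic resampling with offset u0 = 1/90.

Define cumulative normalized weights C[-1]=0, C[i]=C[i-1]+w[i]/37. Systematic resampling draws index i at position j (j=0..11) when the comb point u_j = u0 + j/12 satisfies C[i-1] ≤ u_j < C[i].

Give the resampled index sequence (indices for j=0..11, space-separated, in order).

0 1 1 3 5 5 7 8 9 9 10 10

C = [3/37, 7/37, 8/37, 11/37, 12/37, 16/37, 16/37, 19/37, 25/37, 31/37, 35/37, 1]
j=0: u_0=1/90 ∈ [0, 3/37) → index 0
j=1: u_1=17/180 ∈ [3/37, 7/37) → index 1
j=2: u_2=8/45 ∈ [3/37, 7/37) → index 1
j=3: u_3=47/180 ∈ [8/37, 11/37) → index 3
j=4: u_4=31/90 ∈ [12/37, 16/37) → index 5
j=5: u_5=77/180 ∈ [12/37, 16/37) → index 5
j=6: u_6=23/45 ∈ [16/37, 19/37) → index 7
j=7: u_7=107/180 ∈ [19/37, 25/37) → index 8
j=8: u_8=61/90 ∈ [25/37, 31/37) → index 9
j=9: u_9=137/180 ∈ [25/37, 31/37) → index 9
j=10: u_10=38/45 ∈ [31/37, 35/37) → index 10
j=11: u_11=167/180 ∈ [31/37, 35/37) → index 10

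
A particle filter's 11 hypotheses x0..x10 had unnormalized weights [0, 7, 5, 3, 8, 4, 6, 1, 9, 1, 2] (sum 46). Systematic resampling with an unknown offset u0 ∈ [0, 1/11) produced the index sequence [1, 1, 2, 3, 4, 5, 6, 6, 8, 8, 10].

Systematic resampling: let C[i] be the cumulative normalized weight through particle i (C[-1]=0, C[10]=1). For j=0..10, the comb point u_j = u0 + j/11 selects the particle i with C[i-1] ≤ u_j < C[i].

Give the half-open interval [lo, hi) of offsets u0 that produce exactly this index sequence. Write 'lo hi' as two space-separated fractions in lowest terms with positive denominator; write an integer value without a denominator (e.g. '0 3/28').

C = [0, 7/46, 6/23, 15/46, 1/2, 27/46, 33/46, 17/23, 43/46, 22/23, 1]
j=0 picked index 1: u0 ∈ [0, 7/46)
j=1 picked index 1: u0 ∈ [-1/11, 31/506)
j=2 picked index 2: u0 ∈ [-15/506, 20/253)
j=3 picked index 3: u0 ∈ [-3/253, 27/506)
j=4 picked index 4: u0 ∈ [-19/506, 3/22)
j=5 picked index 5: u0 ∈ [1/22, 67/506)
j=6 picked index 6: u0 ∈ [21/506, 87/506)
j=7 picked index 6: u0 ∈ [-25/506, 41/506)
j=8 picked index 8: u0 ∈ [3/253, 105/506)
j=9 picked index 8: u0 ∈ [-20/253, 59/506)
j=10 picked index 10: u0 ∈ [12/253, 1/11)
intersection: [12/253, 27/506)

12/253 27/506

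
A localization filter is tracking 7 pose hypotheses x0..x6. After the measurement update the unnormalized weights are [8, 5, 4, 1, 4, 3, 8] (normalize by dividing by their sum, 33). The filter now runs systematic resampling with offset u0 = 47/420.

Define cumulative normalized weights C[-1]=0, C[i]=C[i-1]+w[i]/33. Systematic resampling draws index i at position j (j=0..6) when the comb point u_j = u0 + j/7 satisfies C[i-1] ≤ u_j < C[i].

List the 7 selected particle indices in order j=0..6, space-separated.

0 1 2 3 5 6 6

C = [8/33, 13/33, 17/33, 6/11, 2/3, 25/33, 1]
j=0: u_0=47/420 ∈ [0, 8/33) → index 0
j=1: u_1=107/420 ∈ [8/33, 13/33) → index 1
j=2: u_2=167/420 ∈ [13/33, 17/33) → index 2
j=3: u_3=227/420 ∈ [17/33, 6/11) → index 3
j=4: u_4=41/60 ∈ [2/3, 25/33) → index 5
j=5: u_5=347/420 ∈ [25/33, 1) → index 6
j=6: u_6=407/420 ∈ [25/33, 1) → index 6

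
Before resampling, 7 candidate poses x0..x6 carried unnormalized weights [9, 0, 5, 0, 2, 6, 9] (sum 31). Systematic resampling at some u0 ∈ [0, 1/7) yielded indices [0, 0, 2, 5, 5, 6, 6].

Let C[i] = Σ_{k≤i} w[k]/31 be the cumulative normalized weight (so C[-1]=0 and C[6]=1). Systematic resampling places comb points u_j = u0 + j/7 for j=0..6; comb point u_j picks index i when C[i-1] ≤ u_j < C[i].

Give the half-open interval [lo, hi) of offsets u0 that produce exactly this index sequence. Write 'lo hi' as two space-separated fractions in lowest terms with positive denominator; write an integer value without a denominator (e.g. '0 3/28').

19/217 30/217

C = [9/31, 9/31, 14/31, 14/31, 16/31, 22/31, 1]
j=0 picked index 0: u0 ∈ [0, 9/31)
j=1 picked index 0: u0 ∈ [-1/7, 32/217)
j=2 picked index 2: u0 ∈ [1/217, 36/217)
j=3 picked index 5: u0 ∈ [19/217, 61/217)
j=4 picked index 5: u0 ∈ [-12/217, 30/217)
j=5 picked index 6: u0 ∈ [-1/217, 2/7)
j=6 picked index 6: u0 ∈ [-32/217, 1/7)
intersection: [19/217, 30/217)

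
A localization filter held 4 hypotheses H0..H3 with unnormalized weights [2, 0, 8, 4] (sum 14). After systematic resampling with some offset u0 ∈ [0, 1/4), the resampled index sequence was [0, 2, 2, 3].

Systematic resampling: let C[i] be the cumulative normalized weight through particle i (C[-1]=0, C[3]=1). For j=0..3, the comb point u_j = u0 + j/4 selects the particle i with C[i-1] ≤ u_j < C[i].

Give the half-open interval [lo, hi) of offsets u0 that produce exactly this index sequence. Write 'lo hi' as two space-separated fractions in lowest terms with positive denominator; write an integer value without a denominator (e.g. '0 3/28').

0 1/7

C = [1/7, 1/7, 5/7, 1]
j=0 picked index 0: u0 ∈ [0, 1/7)
j=1 picked index 2: u0 ∈ [-3/28, 13/28)
j=2 picked index 2: u0 ∈ [-5/14, 3/14)
j=3 picked index 3: u0 ∈ [-1/28, 1/4)
intersection: [0, 1/7)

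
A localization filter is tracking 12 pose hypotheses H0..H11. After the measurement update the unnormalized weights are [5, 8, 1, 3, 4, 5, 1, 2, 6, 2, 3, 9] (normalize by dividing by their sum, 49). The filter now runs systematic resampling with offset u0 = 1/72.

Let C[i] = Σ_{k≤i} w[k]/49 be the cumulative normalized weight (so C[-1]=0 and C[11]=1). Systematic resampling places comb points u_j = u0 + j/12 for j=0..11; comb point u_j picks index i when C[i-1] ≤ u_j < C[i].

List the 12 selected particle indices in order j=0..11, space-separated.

C = [5/49, 13/49, 2/7, 17/49, 3/7, 26/49, 27/49, 29/49, 5/7, 37/49, 40/49, 1]
j=0: u_0=1/72 ∈ [0, 5/49) → index 0
j=1: u_1=7/72 ∈ [0, 5/49) → index 0
j=2: u_2=13/72 ∈ [5/49, 13/49) → index 1
j=3: u_3=19/72 ∈ [5/49, 13/49) → index 1
j=4: u_4=25/72 ∈ [17/49, 3/7) → index 4
j=5: u_5=31/72 ∈ [3/7, 26/49) → index 5
j=6: u_6=37/72 ∈ [3/7, 26/49) → index 5
j=7: u_7=43/72 ∈ [29/49, 5/7) → index 8
j=8: u_8=49/72 ∈ [29/49, 5/7) → index 8
j=9: u_9=55/72 ∈ [37/49, 40/49) → index 10
j=10: u_10=61/72 ∈ [40/49, 1) → index 11
j=11: u_11=67/72 ∈ [40/49, 1) → index 11

0 0 1 1 4 5 5 8 8 10 11 11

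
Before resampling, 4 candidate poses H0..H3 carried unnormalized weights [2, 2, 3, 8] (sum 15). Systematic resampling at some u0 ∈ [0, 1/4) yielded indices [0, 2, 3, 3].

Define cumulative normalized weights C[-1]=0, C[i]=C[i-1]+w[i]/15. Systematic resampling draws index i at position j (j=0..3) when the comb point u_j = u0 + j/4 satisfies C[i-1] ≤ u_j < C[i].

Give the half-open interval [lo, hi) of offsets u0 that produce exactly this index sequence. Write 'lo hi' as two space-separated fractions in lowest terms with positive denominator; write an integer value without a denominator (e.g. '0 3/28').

1/60 2/15

C = [2/15, 4/15, 7/15, 1]
j=0 picked index 0: u0 ∈ [0, 2/15)
j=1 picked index 2: u0 ∈ [1/60, 13/60)
j=2 picked index 3: u0 ∈ [-1/30, 1/2)
j=3 picked index 3: u0 ∈ [-17/60, 1/4)
intersection: [1/60, 2/15)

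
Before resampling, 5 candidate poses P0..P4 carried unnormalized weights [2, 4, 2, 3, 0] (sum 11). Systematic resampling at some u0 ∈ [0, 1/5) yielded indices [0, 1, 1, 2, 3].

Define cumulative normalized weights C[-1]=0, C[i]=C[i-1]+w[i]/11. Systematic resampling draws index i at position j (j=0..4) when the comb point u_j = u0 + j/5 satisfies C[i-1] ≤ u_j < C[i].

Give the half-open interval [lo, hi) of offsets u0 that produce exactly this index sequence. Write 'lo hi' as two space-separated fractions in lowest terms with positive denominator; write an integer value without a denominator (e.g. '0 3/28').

0 7/55

C = [2/11, 6/11, 8/11, 1, 1]
j=0 picked index 0: u0 ∈ [0, 2/11)
j=1 picked index 1: u0 ∈ [-1/55, 19/55)
j=2 picked index 1: u0 ∈ [-12/55, 8/55)
j=3 picked index 2: u0 ∈ [-3/55, 7/55)
j=4 picked index 3: u0 ∈ [-4/55, 1/5)
intersection: [0, 7/55)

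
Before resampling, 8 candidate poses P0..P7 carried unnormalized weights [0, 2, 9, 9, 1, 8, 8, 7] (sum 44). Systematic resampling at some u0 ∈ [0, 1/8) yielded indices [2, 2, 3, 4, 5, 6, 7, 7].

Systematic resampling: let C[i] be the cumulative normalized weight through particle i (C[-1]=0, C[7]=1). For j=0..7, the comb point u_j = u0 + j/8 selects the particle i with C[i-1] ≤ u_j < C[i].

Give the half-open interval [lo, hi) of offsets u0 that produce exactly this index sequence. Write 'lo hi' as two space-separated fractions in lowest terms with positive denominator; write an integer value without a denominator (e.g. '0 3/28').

1/11 9/88

C = [0, 1/22, 1/4, 5/11, 21/44, 29/44, 37/44, 1]
j=0 picked index 2: u0 ∈ [1/22, 1/4)
j=1 picked index 2: u0 ∈ [-7/88, 1/8)
j=2 picked index 3: u0 ∈ [0, 9/44)
j=3 picked index 4: u0 ∈ [7/88, 9/88)
j=4 picked index 5: u0 ∈ [-1/44, 7/44)
j=5 picked index 6: u0 ∈ [3/88, 19/88)
j=6 picked index 7: u0 ∈ [1/11, 1/4)
j=7 picked index 7: u0 ∈ [-3/88, 1/8)
intersection: [1/11, 9/88)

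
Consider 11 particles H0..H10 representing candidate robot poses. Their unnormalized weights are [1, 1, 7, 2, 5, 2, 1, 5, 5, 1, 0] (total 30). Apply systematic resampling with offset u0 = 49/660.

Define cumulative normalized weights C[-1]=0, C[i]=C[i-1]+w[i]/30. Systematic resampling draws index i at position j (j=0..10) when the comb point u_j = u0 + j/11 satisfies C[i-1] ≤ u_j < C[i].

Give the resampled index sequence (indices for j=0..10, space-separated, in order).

2 2 2 3 4 4 6 7 8 8 9

C = [1/30, 1/15, 3/10, 11/30, 8/15, 3/5, 19/30, 4/5, 29/30, 1, 1]
j=0: u_0=49/660 ∈ [1/15, 3/10) → index 2
j=1: u_1=109/660 ∈ [1/15, 3/10) → index 2
j=2: u_2=169/660 ∈ [1/15, 3/10) → index 2
j=3: u_3=229/660 ∈ [3/10, 11/30) → index 3
j=4: u_4=289/660 ∈ [11/30, 8/15) → index 4
j=5: u_5=349/660 ∈ [11/30, 8/15) → index 4
j=6: u_6=409/660 ∈ [3/5, 19/30) → index 6
j=7: u_7=469/660 ∈ [19/30, 4/5) → index 7
j=8: u_8=529/660 ∈ [4/5, 29/30) → index 8
j=9: u_9=589/660 ∈ [4/5, 29/30) → index 8
j=10: u_10=59/60 ∈ [29/30, 1) → index 9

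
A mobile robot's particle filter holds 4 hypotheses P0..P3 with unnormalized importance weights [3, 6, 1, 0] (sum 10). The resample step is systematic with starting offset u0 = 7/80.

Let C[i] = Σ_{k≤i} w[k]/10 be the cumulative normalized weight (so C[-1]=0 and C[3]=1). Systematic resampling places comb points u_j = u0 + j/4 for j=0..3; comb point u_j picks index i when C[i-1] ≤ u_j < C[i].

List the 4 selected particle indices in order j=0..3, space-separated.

0 1 1 1

C = [3/10, 9/10, 1, 1]
j=0: u_0=7/80 ∈ [0, 3/10) → index 0
j=1: u_1=27/80 ∈ [3/10, 9/10) → index 1
j=2: u_2=47/80 ∈ [3/10, 9/10) → index 1
j=3: u_3=67/80 ∈ [3/10, 9/10) → index 1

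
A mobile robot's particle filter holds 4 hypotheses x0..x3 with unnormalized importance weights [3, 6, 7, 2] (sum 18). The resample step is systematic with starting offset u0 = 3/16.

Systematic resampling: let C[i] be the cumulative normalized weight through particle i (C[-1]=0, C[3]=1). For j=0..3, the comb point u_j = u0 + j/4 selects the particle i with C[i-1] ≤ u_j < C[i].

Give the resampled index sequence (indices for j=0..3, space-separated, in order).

C = [1/6, 1/2, 8/9, 1]
j=0: u_0=3/16 ∈ [1/6, 1/2) → index 1
j=1: u_1=7/16 ∈ [1/6, 1/2) → index 1
j=2: u_2=11/16 ∈ [1/2, 8/9) → index 2
j=3: u_3=15/16 ∈ [8/9, 1) → index 3

1 1 2 3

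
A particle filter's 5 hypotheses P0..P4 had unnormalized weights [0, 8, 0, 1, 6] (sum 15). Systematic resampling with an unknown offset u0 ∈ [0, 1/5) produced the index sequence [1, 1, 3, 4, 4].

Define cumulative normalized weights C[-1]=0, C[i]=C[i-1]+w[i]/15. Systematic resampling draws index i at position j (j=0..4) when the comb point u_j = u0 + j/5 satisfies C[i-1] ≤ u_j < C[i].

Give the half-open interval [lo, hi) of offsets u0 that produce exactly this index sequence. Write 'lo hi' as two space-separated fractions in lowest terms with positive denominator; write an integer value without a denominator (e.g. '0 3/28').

C = [0, 8/15, 8/15, 3/5, 1]
j=0 picked index 1: u0 ∈ [0, 8/15)
j=1 picked index 1: u0 ∈ [-1/5, 1/3)
j=2 picked index 3: u0 ∈ [2/15, 1/5)
j=3 picked index 4: u0 ∈ [0, 2/5)
j=4 picked index 4: u0 ∈ [-1/5, 1/5)
intersection: [2/15, 1/5)

2/15 1/5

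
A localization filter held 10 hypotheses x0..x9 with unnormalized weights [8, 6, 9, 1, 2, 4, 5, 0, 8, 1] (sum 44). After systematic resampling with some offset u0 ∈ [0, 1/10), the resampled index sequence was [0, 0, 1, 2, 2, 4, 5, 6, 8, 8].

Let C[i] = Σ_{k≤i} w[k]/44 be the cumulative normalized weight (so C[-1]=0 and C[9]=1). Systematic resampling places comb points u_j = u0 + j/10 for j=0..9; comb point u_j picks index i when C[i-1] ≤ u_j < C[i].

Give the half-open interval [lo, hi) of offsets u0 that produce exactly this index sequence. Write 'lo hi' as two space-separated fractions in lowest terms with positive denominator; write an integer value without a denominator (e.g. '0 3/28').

C = [2/11, 7/22, 23/44, 6/11, 13/22, 15/22, 35/44, 35/44, 43/44, 1]
j=0 picked index 0: u0 ∈ [0, 2/11)
j=1 picked index 0: u0 ∈ [-1/10, 9/110)
j=2 picked index 1: u0 ∈ [-1/55, 13/110)
j=3 picked index 2: u0 ∈ [1/55, 49/220)
j=4 picked index 2: u0 ∈ [-9/110, 27/220)
j=5 picked index 4: u0 ∈ [1/22, 1/11)
j=6 picked index 5: u0 ∈ [-1/110, 9/110)
j=7 picked index 6: u0 ∈ [-1/55, 21/220)
j=8 picked index 8: u0 ∈ [-1/220, 39/220)
j=9 picked index 8: u0 ∈ [-23/220, 17/220)
intersection: [1/22, 17/220)

1/22 17/220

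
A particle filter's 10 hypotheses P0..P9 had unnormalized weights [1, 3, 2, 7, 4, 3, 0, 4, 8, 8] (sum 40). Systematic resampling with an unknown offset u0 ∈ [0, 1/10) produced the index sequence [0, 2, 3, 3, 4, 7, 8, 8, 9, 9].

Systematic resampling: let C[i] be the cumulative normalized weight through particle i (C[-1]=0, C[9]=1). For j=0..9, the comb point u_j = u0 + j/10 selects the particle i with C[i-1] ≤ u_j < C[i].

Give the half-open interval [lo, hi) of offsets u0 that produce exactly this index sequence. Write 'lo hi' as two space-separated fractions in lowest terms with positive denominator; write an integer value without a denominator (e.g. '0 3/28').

0 1/40

C = [1/40, 1/10, 3/20, 13/40, 17/40, 1/2, 1/2, 3/5, 4/5, 1]
j=0 picked index 0: u0 ∈ [0, 1/40)
j=1 picked index 2: u0 ∈ [0, 1/20)
j=2 picked index 3: u0 ∈ [-1/20, 1/8)
j=3 picked index 3: u0 ∈ [-3/20, 1/40)
j=4 picked index 4: u0 ∈ [-3/40, 1/40)
j=5 picked index 7: u0 ∈ [0, 1/10)
j=6 picked index 8: u0 ∈ [0, 1/5)
j=7 picked index 8: u0 ∈ [-1/10, 1/10)
j=8 picked index 9: u0 ∈ [0, 1/5)
j=9 picked index 9: u0 ∈ [-1/10, 1/10)
intersection: [0, 1/40)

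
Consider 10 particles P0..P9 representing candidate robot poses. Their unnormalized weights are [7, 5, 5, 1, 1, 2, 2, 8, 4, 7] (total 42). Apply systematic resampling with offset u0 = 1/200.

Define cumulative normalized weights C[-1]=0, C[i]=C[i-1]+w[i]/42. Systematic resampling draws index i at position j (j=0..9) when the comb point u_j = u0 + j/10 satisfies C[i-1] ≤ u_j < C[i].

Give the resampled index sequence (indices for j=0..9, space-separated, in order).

C = [1/6, 2/7, 17/42, 3/7, 19/42, 1/2, 23/42, 31/42, 5/6, 1]
j=0: u_0=1/200 ∈ [0, 1/6) → index 0
j=1: u_1=21/200 ∈ [0, 1/6) → index 0
j=2: u_2=41/200 ∈ [1/6, 2/7) → index 1
j=3: u_3=61/200 ∈ [2/7, 17/42) → index 2
j=4: u_4=81/200 ∈ [17/42, 3/7) → index 3
j=5: u_5=101/200 ∈ [1/2, 23/42) → index 6
j=6: u_6=121/200 ∈ [23/42, 31/42) → index 7
j=7: u_7=141/200 ∈ [23/42, 31/42) → index 7
j=8: u_8=161/200 ∈ [31/42, 5/6) → index 8
j=9: u_9=181/200 ∈ [5/6, 1) → index 9

0 0 1 2 3 6 7 7 8 9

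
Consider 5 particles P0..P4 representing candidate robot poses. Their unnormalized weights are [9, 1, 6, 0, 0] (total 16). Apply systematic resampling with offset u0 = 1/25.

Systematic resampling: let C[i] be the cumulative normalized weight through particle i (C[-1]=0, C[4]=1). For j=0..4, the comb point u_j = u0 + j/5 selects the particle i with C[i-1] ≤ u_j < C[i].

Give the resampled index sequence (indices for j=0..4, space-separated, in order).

0 0 0 2 2

C = [9/16, 5/8, 1, 1, 1]
j=0: u_0=1/25 ∈ [0, 9/16) → index 0
j=1: u_1=6/25 ∈ [0, 9/16) → index 0
j=2: u_2=11/25 ∈ [0, 9/16) → index 0
j=3: u_3=16/25 ∈ [5/8, 1) → index 2
j=4: u_4=21/25 ∈ [5/8, 1) → index 2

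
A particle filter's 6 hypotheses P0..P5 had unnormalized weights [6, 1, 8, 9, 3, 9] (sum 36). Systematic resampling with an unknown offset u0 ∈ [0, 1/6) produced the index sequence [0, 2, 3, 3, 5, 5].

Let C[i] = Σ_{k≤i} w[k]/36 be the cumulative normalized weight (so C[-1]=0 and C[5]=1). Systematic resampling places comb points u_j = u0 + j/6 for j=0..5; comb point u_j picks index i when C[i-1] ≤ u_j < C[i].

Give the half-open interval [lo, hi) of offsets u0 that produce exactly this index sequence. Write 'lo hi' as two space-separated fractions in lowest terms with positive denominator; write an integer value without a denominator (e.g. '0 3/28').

1/12 1/6

C = [1/6, 7/36, 5/12, 2/3, 3/4, 1]
j=0 picked index 0: u0 ∈ [0, 1/6)
j=1 picked index 2: u0 ∈ [1/36, 1/4)
j=2 picked index 3: u0 ∈ [1/12, 1/3)
j=3 picked index 3: u0 ∈ [-1/12, 1/6)
j=4 picked index 5: u0 ∈ [1/12, 1/3)
j=5 picked index 5: u0 ∈ [-1/12, 1/6)
intersection: [1/12, 1/6)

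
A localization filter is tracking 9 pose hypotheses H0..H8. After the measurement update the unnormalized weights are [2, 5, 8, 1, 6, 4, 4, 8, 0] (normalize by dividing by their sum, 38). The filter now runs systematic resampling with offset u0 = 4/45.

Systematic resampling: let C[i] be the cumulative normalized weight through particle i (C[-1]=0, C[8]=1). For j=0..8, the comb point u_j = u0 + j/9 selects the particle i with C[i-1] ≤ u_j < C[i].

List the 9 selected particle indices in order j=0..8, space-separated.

1 2 2 4 4 5 6 7 7

C = [1/19, 7/38, 15/38, 8/19, 11/19, 13/19, 15/19, 1, 1]
j=0: u_0=4/45 ∈ [1/19, 7/38) → index 1
j=1: u_1=1/5 ∈ [7/38, 15/38) → index 2
j=2: u_2=14/45 ∈ [7/38, 15/38) → index 2
j=3: u_3=19/45 ∈ [8/19, 11/19) → index 4
j=4: u_4=8/15 ∈ [8/19, 11/19) → index 4
j=5: u_5=29/45 ∈ [11/19, 13/19) → index 5
j=6: u_6=34/45 ∈ [13/19, 15/19) → index 6
j=7: u_7=13/15 ∈ [15/19, 1) → index 7
j=8: u_8=44/45 ∈ [15/19, 1) → index 7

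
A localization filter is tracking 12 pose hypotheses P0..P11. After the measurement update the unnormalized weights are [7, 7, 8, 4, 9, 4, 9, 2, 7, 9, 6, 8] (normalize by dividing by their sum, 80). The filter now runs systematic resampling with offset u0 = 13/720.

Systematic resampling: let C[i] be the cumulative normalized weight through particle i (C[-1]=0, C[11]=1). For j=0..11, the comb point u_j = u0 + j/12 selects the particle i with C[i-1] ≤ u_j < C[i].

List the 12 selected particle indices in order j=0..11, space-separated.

C = [7/80, 7/40, 11/40, 13/40, 7/16, 39/80, 3/5, 5/8, 57/80, 33/40, 9/10, 1]
j=0: u_0=13/720 ∈ [0, 7/80) → index 0
j=1: u_1=73/720 ∈ [7/80, 7/40) → index 1
j=2: u_2=133/720 ∈ [7/40, 11/40) → index 2
j=3: u_3=193/720 ∈ [7/40, 11/40) → index 2
j=4: u_4=253/720 ∈ [13/40, 7/16) → index 4
j=5: u_5=313/720 ∈ [13/40, 7/16) → index 4
j=6: u_6=373/720 ∈ [39/80, 3/5) → index 6
j=7: u_7=433/720 ∈ [3/5, 5/8) → index 7
j=8: u_8=493/720 ∈ [5/8, 57/80) → index 8
j=9: u_9=553/720 ∈ [57/80, 33/40) → index 9
j=10: u_10=613/720 ∈ [33/40, 9/10) → index 10
j=11: u_11=673/720 ∈ [9/10, 1) → index 11

0 1 2 2 4 4 6 7 8 9 10 11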